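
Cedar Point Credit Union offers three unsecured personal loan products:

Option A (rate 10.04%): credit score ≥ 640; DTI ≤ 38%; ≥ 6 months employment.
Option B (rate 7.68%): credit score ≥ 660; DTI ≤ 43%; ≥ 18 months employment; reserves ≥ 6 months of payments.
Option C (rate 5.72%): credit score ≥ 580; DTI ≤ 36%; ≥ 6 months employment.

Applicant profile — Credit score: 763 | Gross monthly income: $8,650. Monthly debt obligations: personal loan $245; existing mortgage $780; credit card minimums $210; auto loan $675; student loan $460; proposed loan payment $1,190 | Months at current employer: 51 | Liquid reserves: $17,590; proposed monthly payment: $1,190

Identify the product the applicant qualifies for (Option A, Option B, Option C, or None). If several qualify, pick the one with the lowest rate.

Total debts = (245 + 780 + 210 + 675 + 460 + 1,190) = 3,560; DTI = 3,560/8,650 = 41.2%.
Reserves = 17,590/1,190 = 14.8 months.
Option A: score 763 ≥ 640; DTI 41.2% > 38%; employment 51 ≥ 6 mo → does not qualify.
Option B: score 763 ≥ 660; DTI 41.2% ≤ 43%; employment 51 ≥ 18 mo; reserves 14.8 ≥ 6 mo → qualifies.
Option C: score 763 ≥ 580; DTI 41.2% > 36%; employment 51 ≥ 6 mo → does not qualify.

Option B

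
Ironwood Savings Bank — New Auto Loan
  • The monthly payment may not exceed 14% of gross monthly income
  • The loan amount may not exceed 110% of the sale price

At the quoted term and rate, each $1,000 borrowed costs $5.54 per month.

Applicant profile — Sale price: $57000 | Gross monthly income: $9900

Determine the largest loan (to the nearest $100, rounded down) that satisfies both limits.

Payment cap: 14% × $9,900 = $1,386/month.
At $5.54 per $1,000, that supports 1,386/5.54 × 1,000 ≈ $250,180 → $250,100.
LTV cap: 110% × $57,000 = $62,700 → $62,700.
Binding constraint: loan-to-value.

$62,700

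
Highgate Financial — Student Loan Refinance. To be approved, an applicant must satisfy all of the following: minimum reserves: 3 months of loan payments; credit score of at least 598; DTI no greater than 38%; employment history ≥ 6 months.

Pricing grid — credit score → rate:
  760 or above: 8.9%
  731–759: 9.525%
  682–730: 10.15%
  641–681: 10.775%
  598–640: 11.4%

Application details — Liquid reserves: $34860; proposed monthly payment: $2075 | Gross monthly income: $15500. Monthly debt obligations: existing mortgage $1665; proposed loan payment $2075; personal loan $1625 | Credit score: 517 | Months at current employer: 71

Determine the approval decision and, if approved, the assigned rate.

Credit score 517 < 598 (below minimum)
Reserves: 34,860 ÷ 2,075 = 16.8 months (meets 3-month minimum)
Total monthly debts = (1,665 + 2,075 + 1,625) = 5,365. DTI = 5,365/15,500 = 34.6% ≤ 38%
Employment 71 ≥ 6 months
Not all requirements met → denied.

Denied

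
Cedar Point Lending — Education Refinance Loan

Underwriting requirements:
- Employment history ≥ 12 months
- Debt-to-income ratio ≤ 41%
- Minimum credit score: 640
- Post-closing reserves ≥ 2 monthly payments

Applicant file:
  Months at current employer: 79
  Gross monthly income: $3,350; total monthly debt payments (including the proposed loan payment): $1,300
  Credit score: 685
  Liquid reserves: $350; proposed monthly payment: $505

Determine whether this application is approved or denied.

Denied

Employment 79 ≥ 12 months
DTI: 1,300 ÷ 3,350 = 38.8%, within the 41% cap
Credit score 685 ≥ 640 (meets)
Reserves: 350 ÷ 505 = 0.7 months (below 2-month minimum)
Fails on reserves.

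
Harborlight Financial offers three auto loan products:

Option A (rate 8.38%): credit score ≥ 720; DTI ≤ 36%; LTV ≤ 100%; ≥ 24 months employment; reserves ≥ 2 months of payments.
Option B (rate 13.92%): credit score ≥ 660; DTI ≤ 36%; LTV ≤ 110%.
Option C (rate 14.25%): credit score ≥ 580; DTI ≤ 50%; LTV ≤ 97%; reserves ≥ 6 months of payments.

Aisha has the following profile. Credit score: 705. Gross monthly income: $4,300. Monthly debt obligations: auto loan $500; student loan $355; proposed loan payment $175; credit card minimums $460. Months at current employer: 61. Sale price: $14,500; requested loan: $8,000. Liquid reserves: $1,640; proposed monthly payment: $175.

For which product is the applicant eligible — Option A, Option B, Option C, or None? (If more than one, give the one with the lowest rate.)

Option B

Total debts = (500 + 355 + 175 + 460) = 1,490; DTI = 1,490/4,300 = 34.7%.
LTV = 8,000/14,500 = 55.2%.
Reserves = 1,640/175 = 9.4 months.
Option A: score 705 < 720; DTI 34.7% ≤ 36%; LTV 55.2% ≤ 100%; employment 61 ≥ 24 mo; reserves 9.4 ≥ 2 mo → does not qualify.
Option B: score 705 ≥ 660; DTI 34.7% ≤ 36%; LTV 55.2% ≤ 110% → qualifies.
Option C: score 705 ≥ 580; DTI 34.7% ≤ 50%; LTV 55.2% ≤ 97%; reserves 9.4 ≥ 6 mo → qualifies.
Qualifying: Option B, Option C. Lowest rate is 13.92% → Option B.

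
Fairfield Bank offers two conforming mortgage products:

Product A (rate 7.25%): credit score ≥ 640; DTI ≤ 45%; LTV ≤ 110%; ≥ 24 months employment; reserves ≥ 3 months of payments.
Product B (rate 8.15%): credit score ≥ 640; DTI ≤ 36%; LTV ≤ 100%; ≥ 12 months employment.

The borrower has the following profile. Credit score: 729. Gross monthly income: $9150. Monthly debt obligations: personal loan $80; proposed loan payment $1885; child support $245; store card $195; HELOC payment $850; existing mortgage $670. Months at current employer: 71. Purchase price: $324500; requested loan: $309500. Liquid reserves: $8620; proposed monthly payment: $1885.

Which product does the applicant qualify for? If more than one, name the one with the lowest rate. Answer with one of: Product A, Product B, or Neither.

Total debts = (80 + 1,885 + 245 + 195 + 850 + 670) = 3,925; DTI = 3,925/9,150 = 42.9%.
LTV = 309,500/324,500 = 95.4%.
Reserves = 8,620/1,885 = 4.6 months.
Product A: score 729 ≥ 640; DTI 42.9% ≤ 45%; LTV 95.4% ≤ 110%; employment 71 ≥ 24 mo; reserves 4.6 ≥ 3 mo → qualifies.
Product B: score 729 ≥ 640; DTI 42.9% > 36%; LTV 95.4% ≤ 100%; employment 71 ≥ 12 mo → does not qualify.

Product A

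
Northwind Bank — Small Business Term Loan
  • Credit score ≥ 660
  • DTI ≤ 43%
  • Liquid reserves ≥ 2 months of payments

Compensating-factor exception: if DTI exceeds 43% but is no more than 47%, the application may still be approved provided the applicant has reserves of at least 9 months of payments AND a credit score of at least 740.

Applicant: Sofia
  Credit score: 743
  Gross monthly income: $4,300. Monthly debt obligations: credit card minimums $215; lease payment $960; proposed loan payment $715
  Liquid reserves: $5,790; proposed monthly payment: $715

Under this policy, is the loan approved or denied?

Denied

Credit score 743 ≥ 660 (meets base)
Total debts = (215 + 960 + 715) = 1,890. DTI = 1,890/4,300 = 44% > 43% — standard DTI limit exceeded.
Reserves = 5,790/715 = 8.1 months ≥ 2
DTI 44% is within the 43%–47% exception band; checking compensating factors.
Override check — reserves: 8.1 mo (short of 9); score: 743 (ok).
Override conditions not both satisfied; exception does not apply.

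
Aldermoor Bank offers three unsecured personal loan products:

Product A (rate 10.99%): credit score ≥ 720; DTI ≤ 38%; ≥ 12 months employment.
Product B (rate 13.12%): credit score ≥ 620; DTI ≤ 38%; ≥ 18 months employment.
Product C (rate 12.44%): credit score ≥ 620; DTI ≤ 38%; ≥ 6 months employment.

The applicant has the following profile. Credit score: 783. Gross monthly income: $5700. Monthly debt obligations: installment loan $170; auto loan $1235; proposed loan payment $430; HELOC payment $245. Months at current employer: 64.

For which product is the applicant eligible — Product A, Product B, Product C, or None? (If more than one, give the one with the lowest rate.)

Product A

Total debts = (170 + 1,235 + 430 + 245) = 2,080; DTI = 2,080/5,700 = 36.5%.
Product A: score 783 ≥ 720; DTI 36.5% ≤ 38%; employment 64 ≥ 12 mo → qualifies.
Product B: score 783 ≥ 620; DTI 36.5% ≤ 38%; employment 64 ≥ 18 mo → qualifies.
Product C: score 783 ≥ 620; DTI 36.5% ≤ 38%; employment 64 ≥ 6 mo → qualifies.
Qualifying: Product A, Product B, Product C. Lowest rate is 10.99% → Product A.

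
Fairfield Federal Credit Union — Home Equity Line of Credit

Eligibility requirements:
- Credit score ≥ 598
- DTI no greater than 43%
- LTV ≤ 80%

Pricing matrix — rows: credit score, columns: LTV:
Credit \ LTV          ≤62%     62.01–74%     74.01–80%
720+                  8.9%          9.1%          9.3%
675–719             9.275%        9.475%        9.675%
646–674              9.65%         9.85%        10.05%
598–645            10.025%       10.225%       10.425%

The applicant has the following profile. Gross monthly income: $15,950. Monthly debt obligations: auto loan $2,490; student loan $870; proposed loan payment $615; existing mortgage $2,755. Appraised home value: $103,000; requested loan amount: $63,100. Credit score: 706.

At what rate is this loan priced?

Credit score 706 ≥ 598; Total monthly debts = (2,490 + 870 + 615 + 2,755) = 6,730. DTI = 6,730/15,950 = 42.2% ≤ 43%
Loan-to-value = 63,100/103,000 = 61.3% — pass (80% max)
Score 706 is in the 675–719 band; LTV 61.3% is in the ≤62% band → 9.275%.

9.275%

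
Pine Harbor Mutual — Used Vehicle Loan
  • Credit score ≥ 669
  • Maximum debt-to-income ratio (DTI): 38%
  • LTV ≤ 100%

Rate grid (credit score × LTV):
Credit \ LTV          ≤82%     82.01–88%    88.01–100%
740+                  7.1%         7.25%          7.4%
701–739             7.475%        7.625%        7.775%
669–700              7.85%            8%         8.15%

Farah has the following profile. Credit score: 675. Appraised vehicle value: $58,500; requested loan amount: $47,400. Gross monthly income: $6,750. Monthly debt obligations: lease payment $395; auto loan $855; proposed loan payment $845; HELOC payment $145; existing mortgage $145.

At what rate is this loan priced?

7.85%

Credit score 675 ≥ 669; Total monthly debts = (395 + 855 + 845 + 145 + 145) = 2,385. DTI = 2,385/6,750 = 35.3% ≤ 38%
LTV: 47,400 ÷ 58,500 = 81%, within 100% cap
Row: 675 falls in 669–700. Column: 81% falls in ≤82%. Rate = 7.85%.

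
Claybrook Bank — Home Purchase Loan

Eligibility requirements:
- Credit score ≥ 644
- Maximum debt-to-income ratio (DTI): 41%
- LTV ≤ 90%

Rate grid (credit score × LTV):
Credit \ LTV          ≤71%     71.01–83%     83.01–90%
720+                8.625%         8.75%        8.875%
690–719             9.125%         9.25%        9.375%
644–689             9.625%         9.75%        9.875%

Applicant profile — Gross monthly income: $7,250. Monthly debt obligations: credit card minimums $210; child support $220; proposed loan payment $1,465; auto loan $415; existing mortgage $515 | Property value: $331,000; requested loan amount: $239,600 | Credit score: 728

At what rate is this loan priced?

8.75%

Credit score 728 ≥ 644; Total monthly debts = (210 + 220 + 1,465 + 415 + 515) = 2,825. DTI: 2,825 ÷ 7,250 = 39%, within the 41% cap
Loan-to-value = 239,600/331,000 = 72.4% — pass (90% max)
Score 728 is in the 720+ band; LTV 72.4% is in the 71.01–83% band → 8.75%.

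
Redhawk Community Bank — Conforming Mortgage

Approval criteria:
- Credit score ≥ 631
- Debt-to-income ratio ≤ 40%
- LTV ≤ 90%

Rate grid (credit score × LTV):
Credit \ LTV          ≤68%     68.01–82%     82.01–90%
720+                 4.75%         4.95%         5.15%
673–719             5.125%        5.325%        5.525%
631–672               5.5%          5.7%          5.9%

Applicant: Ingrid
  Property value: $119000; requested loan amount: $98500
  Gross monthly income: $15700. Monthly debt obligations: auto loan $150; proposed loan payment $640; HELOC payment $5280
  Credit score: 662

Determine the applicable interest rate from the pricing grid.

Credit score 662 ≥ 631; Total monthly debts = (150 + 640 + 5,280) = 6,070. Debt-to-income = 6,070/15,700 = 38.7% — meets 40% limit
LTV: 98,500 ÷ 119,000 = 82.8%, within 90% cap
Credit 662 → row 631–672; LTV 82.8% → column 82.01–90%. Grid cell → 5.9%.

5.9%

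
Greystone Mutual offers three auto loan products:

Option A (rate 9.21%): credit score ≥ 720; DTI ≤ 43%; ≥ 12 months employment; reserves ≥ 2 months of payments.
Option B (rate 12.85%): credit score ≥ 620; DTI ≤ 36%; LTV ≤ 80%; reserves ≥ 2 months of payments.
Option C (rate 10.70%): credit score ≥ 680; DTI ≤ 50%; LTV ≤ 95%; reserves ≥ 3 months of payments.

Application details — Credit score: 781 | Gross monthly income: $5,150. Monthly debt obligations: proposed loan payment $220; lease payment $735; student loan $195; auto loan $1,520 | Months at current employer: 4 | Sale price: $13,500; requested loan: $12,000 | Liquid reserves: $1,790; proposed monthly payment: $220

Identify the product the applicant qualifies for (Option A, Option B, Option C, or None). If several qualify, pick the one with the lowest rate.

Total debts = (220 + 735 + 195 + 1,520) = 2,670; DTI = 2,670/5,150 = 51.8%.
LTV = 12,000/13,500 = 88.9%.
Reserves = 1,790/220 = 8.1 months.
Option A: score 781 ≥ 720; DTI 51.8% > 43%; employment 4 < 12 mo; reserves 8.1 ≥ 2 mo → does not qualify.
Option B: score 781 ≥ 620; DTI 51.8% > 36%; LTV 88.9% > 80%; reserves 8.1 ≥ 2 mo → does not qualify.
Option C: score 781 ≥ 680; DTI 51.8% > 50%; LTV 88.9% ≤ 95%; reserves 8.1 ≥ 3 mo → does not qualify.

None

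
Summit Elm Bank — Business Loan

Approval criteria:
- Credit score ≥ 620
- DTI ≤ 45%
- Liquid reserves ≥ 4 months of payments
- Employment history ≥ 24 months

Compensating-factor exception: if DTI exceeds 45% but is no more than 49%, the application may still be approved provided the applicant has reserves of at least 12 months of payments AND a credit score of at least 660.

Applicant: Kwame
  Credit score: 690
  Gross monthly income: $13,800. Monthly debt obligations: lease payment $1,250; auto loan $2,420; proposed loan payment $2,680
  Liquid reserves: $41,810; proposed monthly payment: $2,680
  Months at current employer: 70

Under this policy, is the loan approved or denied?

Credit score 690 ≥ 620 (meets base)
Total debts = (1,250 + 2,420 + 2,680) = 6,350. DTI: 6,350 ÷ 13,800 = 46%, over the 45% base limit.
Reserves: 41,810 ÷ 2,680 = 15.6 months (meets 4-month minimum)
Employment 70 ≥ 24 months
DTI 46% is within the 45%–49% exception band; checking compensating factors.
Override check — reserves: 15.6 mo (ok); score: 690 (ok).
Both override conditions satisfied; DTI exception granted.

Approved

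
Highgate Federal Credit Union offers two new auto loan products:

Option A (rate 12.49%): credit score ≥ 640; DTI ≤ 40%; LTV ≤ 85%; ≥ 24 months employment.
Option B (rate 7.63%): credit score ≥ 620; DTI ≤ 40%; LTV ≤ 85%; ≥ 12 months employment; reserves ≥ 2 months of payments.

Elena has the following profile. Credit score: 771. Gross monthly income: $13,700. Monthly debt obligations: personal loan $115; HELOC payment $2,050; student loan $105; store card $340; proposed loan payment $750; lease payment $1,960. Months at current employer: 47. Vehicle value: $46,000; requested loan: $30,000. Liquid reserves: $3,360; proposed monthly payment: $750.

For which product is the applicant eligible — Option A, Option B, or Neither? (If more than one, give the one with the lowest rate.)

Option B

Total debts = (115 + 2,050 + 105 + 340 + 750 + 1,960) = 5,320; DTI = 5,320/13,700 = 38.8%.
LTV = 30,000/46,000 = 65.2%.
Reserves = 3,360/750 = 4.5 months.
Option A: score 771 ≥ 640; DTI 38.8% ≤ 40%; LTV 65.2% ≤ 85%; employment 47 ≥ 24 mo → qualifies.
Option B: score 771 ≥ 620; DTI 38.8% ≤ 40%; LTV 65.2% ≤ 85%; employment 47 ≥ 12 mo; reserves 4.5 ≥ 2 mo → qualifies.
Qualifying: Option A, Option B. Lowest rate is 7.63% → Option B.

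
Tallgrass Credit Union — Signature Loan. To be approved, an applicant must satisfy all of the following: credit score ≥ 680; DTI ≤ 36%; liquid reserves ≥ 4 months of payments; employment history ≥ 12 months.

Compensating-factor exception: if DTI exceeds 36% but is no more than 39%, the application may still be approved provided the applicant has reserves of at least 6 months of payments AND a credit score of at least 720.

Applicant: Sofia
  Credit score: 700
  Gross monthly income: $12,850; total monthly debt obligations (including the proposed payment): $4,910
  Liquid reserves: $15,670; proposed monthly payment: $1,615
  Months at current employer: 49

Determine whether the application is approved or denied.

Credit score 700 ≥ 680 (meets base)
DTI = 4,910/12,850 = 38.2% > 36% — standard DTI limit exceeded.
Reserves = 15,670/1,615 = 9.7 months ≥ 4
Employment 49 ≥ 12 months
38.2% falls in the override range (36%–39%), so the compensating-factor test applies.
Override check — reserves: 9.7 mo (ok); score: 700 (below 720).
Override conditions not both satisfied; exception does not apply.

Denied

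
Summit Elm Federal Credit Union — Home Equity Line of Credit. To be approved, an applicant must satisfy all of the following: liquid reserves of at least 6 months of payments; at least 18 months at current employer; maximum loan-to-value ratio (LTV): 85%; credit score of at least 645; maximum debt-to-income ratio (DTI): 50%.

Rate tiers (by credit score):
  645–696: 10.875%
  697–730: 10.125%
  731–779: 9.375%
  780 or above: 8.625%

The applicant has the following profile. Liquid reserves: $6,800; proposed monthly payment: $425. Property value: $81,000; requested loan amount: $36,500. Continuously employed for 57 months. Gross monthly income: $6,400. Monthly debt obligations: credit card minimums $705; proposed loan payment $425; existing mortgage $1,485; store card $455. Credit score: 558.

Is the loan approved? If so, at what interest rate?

Credit score 558 < 645 (below minimum)
LTV = 36,500/81,000 = 45.1% ≤ 85%
Total monthly debts = (705 + 425 + 1,485 + 455) = 3,070. Debt-to-income = 3,070/6,400 = 48% — meets 50% limit
Reserves: 6,800 ÷ 425 = 16.0 months (meets 6-month minimum)
Employment 57 ≥ 18 months
Not all requirements met → denied.

Denied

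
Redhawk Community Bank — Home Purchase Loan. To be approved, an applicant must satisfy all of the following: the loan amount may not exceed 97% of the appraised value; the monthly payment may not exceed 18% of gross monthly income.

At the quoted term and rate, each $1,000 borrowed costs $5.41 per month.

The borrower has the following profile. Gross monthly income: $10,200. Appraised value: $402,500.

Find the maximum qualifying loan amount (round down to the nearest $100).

Payment cap: 18% × $10,200 = $1,836/month.
At $5.41 per $1,000, that supports 1,836/5.41 × 1,000 ≈ $339,371 → $339,300.
LTV cap: 97% × $402,500 = $390,425 → $390,400.
Binding constraint: payment-to-income.

$339,300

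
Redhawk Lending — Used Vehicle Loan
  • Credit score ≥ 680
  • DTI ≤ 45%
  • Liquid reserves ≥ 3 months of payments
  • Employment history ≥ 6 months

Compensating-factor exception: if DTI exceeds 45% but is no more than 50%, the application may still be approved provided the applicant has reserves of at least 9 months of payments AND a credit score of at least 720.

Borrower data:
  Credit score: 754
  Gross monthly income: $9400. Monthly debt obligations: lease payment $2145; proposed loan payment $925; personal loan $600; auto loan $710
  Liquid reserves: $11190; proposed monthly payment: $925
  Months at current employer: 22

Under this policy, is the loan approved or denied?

Approved

Credit score 754 ≥ 680 (meets base)
Total debts = (2,145 + 925 + 600 + 710) = 4,380. DTI = 4,380/9,400 = 46.6% > 45% — standard DTI limit exceeded.
Reserves: 11,190 ÷ 925 = 12.1 months (meets 3-month minimum)
Employment 22 ≥ 6 months
46.6% falls in the override range (45%–50%), so the compensating-factor test applies.
Override check — reserves: 12.1 mo (ok); score: 754 (ok).
Both override conditions satisfied; DTI exception granted.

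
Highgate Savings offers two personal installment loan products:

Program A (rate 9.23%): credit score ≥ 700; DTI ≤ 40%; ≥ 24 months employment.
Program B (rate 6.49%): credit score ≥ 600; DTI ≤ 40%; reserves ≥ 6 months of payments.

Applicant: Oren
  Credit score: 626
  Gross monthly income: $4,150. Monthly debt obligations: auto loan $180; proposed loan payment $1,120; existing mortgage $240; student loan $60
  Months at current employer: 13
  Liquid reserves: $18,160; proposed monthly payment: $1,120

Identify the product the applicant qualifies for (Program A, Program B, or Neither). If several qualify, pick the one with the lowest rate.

Program B

Total debts = (180 + 1,120 + 240 + 60) = 1,600; DTI = 1,600/4,150 = 38.6%.
Reserves = 18,160/1,120 = 16.2 months.
Program A: score 626 < 700; DTI 38.6% ≤ 40%; employment 13 < 24 mo → does not qualify.
Program B: score 626 ≥ 600; DTI 38.6% ≤ 40%; reserves 16.2 ≥ 6 mo → qualifies.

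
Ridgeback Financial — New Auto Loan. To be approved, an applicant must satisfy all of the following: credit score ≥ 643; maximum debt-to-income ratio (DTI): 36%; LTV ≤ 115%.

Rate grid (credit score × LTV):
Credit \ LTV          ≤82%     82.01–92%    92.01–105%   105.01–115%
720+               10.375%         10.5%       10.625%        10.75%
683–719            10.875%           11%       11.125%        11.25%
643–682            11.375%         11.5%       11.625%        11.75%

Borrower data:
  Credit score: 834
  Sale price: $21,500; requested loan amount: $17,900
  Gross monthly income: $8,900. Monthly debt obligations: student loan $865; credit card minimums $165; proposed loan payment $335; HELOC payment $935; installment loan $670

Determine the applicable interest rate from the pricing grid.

10.5%

Credit score 834 ≥ 643; Total monthly debts = (865 + 165 + 335 + 935 + 670) = 2,970. Debt-to-income = 2,970/8,900 = 33.4% — meets 36% limit
LTV: 17,900 ÷ 21,500 = 83.3%, within 115% cap
Row: 834 falls in 720+. Column: 83.3% falls in 82.01–92%. Rate = 10.5%.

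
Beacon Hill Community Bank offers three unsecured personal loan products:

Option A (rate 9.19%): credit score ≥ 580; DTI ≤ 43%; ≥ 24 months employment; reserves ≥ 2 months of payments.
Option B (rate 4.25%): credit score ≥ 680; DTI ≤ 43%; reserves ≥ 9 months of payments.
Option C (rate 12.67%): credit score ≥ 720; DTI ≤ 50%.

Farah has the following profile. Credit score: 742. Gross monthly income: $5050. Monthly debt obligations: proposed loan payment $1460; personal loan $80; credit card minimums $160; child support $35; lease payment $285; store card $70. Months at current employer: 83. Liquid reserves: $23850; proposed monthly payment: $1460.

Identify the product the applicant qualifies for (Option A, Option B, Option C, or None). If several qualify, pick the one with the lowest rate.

Option B

Total debts = (1,460 + 80 + 160 + 35 + 285 + 70) = 2,090; DTI = 2,090/5,050 = 41.4%.
Reserves = 23,850/1,460 = 16.3 months.
Option A: score 742 ≥ 580; DTI 41.4% ≤ 43%; employment 83 ≥ 24 mo; reserves 16.3 ≥ 2 mo → qualifies.
Option B: score 742 ≥ 680; DTI 41.4% ≤ 43%; reserves 16.3 ≥ 9 mo → qualifies.
Option C: score 742 ≥ 720; DTI 41.4% ≤ 50% → qualifies.
Qualifying: Option A, Option B, Option C. Lowest rate is 4.25% → Option B.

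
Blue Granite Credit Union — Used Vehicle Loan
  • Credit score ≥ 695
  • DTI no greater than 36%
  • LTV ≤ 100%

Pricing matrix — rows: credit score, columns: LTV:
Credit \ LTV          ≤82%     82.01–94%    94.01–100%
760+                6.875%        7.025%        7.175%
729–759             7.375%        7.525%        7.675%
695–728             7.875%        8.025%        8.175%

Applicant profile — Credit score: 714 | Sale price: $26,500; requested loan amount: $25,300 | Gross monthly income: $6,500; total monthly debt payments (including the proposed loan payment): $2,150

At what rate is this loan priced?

Credit score 714 ≥ 695; Debt-to-income = 2,150/6,500 = 33.1% — meets 36% limit
LTV = 25,300/26,500 = 95.5% ≤ 100%
Row: 714 falls in 695–728. Column: 95.5% falls in 94.01–100%. Rate = 8.175%.

8.175%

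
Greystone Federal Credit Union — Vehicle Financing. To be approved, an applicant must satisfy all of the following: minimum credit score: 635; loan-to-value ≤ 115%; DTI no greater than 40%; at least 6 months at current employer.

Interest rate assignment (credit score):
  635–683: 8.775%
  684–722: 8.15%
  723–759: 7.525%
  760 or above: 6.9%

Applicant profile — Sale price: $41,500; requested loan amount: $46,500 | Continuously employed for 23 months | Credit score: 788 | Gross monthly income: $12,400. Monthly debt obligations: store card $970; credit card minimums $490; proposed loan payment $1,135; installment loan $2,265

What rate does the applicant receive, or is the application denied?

Credit score 788 ≥ 635 (meets minimum)
LTV: 46,500 ÷ 41,500 = 112%, within 115% cap
Total monthly debts = (970 + 490 + 1,135 + 2,265) = 4,860. DTI: 4,860 ÷ 12,400 = 39.2%, within the 40% cap
Employment 23 ≥ 6 months
All requirements met. Score 788 falls in the 760 or above tier → 6.9%.

Approved at 6.9%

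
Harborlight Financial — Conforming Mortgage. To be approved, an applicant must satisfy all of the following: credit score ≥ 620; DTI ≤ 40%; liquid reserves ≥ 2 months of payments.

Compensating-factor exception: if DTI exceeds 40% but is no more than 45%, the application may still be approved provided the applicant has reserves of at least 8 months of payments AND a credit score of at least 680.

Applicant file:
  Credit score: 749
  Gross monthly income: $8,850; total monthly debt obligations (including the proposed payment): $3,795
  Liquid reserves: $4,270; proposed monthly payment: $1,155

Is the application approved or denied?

Denied

Credit score 749 ≥ 620 (meets base)
DTI = 3,795/8,850 = 42.9% > 40% — standard DTI limit exceeded.
Liquid reserves cover 4,270/1,155 = 3.7 months — ≥ 2 required
DTI 42.9% is within the 40%–45% exception band; checking compensating factors.
Reserves 3.7 < 8 months; credit score 749 ≥ 680.
Compensating-factor requirement not fully met.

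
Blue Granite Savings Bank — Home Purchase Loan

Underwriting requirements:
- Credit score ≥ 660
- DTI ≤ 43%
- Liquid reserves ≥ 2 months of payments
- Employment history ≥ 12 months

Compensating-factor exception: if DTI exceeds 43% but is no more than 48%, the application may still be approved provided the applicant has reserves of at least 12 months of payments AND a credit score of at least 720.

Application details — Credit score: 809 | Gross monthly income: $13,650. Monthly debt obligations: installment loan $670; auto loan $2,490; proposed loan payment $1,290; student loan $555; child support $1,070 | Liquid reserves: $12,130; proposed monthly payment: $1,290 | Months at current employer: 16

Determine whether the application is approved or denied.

Credit score 809 ≥ 660 (meets base)
Total debts = (670 + 2,490 + 1,290 + 555 + 1,070) = 6,075. DTI = 6,075/13,650 = 44.5% > 43% — standard DTI limit exceeded.
Reserves: 12,130 ÷ 1,290 = 9.4 months (meets 2-month minimum)
Employment 16 ≥ 12 months
DTI 44.5% is within the 43%–48% exception band; checking compensating factors.
Reserves 9.4 < 12 months; credit score 809 ≥ 720.
Compensating-factor requirement not fully met.

Denied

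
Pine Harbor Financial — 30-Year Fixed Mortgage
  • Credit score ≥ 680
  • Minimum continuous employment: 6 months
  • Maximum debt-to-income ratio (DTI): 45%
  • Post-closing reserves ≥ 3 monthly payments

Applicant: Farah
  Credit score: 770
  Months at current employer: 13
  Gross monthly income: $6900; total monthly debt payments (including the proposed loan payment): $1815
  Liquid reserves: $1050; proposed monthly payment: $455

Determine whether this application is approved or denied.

Denied

Credit score 770 ≥ 680 (meets)
Employment 13 ≥ 6 months
DTI = 1,815/6,900 = 26.3% ≤ 45%
Reserves: 1,050 ÷ 455 = 2.3 months (below 3-month minimum)
Fails on reserves.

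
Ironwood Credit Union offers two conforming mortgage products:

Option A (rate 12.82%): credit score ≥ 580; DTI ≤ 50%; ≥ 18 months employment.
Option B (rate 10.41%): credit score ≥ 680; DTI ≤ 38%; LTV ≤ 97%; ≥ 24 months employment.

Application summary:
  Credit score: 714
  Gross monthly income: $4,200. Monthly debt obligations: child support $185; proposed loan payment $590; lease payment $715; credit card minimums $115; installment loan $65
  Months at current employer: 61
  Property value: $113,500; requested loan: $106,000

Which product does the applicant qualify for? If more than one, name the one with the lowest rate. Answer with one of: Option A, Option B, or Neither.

Total debts = (185 + 590 + 715 + 115 + 65) = 1,670; DTI = 1,670/4,200 = 39.8%.
LTV = 106,000/113,500 = 93.4%.
Option A: score 714 ≥ 580; DTI 39.8% ≤ 50%; employment 61 ≥ 18 mo → qualifies.
Option B: score 714 ≥ 680; DTI 39.8% > 38%; LTV 93.4% ≤ 97%; employment 61 ≥ 24 mo → does not qualify.

Option A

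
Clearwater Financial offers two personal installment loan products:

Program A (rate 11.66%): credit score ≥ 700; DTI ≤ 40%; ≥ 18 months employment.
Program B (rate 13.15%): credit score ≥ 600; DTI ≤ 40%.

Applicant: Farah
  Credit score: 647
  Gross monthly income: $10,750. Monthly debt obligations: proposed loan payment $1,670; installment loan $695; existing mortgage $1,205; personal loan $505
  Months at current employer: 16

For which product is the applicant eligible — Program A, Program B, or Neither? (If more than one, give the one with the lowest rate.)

Total debts = (1,670 + 695 + 1,205 + 505) = 4,075; DTI = 4,075/10,750 = 37.9%.
Program A: score 647 < 700; DTI 37.9% ≤ 40%; employment 16 < 18 mo → does not qualify.
Program B: score 647 ≥ 600; DTI 37.9% ≤ 40% → qualifies.

Program B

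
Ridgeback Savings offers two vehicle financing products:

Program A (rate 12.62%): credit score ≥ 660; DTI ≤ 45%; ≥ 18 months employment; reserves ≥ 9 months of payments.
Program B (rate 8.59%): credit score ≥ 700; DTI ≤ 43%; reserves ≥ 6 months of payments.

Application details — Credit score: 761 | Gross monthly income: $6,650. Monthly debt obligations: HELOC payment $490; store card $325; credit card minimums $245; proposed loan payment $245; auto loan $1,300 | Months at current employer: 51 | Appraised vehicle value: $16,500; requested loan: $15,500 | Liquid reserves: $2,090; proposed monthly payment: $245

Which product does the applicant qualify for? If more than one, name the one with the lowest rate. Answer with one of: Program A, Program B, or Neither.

Program B

Total debts = (490 + 325 + 245 + 245 + 1,300) = 2,605; DTI = 2,605/6,650 = 39.2%.
LTV = 15,500/16,500 = 93.9%.
Reserves = 2,090/245 = 8.5 months.
Program A: score 761 ≥ 660; DTI 39.2% ≤ 45%; employment 51 ≥ 18 mo; reserves 8.5 < 9 mo → does not qualify.
Program B: score 761 ≥ 700; DTI 39.2% ≤ 43%; reserves 8.5 ≥ 6 mo → qualifies.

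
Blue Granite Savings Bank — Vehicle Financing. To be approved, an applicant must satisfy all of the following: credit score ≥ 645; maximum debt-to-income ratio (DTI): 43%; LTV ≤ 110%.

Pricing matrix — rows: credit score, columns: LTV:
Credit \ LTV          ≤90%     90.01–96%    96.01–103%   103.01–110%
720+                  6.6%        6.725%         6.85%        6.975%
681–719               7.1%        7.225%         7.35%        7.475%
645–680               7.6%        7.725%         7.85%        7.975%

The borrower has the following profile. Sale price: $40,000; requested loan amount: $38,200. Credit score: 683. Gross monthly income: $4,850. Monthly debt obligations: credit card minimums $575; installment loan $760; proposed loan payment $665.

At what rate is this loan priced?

Credit score 683 ≥ 645; Total monthly debts = (575 + 760 + 665) = 2,000. DTI = 2,000/4,850 = 41.2% ≤ 43%
LTV = 38,200/40,000 = 95.5% ≤ 110%
Score 683 is in the 681–719 band; LTV 95.5% is in the 90.01–96% band → 7.225%.

7.225%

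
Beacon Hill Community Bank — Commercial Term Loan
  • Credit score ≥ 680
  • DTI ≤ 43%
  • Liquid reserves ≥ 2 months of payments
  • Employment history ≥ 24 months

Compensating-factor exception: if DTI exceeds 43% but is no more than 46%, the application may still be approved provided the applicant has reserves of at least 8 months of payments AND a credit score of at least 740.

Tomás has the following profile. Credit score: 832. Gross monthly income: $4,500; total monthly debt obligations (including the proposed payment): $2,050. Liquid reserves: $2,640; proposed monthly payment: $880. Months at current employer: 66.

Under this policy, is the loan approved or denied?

Denied

Credit score 832 ≥ 680 (meets base)
DTI: 2,050 ÷ 4,500 = 45.6%, over the 43% base limit.
Reserves = 2,640/880 = 3.0 months ≥ 2
Employment 66 ≥ 24 months
45.6% falls in the override range (43%–46%), so the compensating-factor test applies.
Reserves 3.0 < 8 months; credit score 832 ≥ 740.
Override conditions not both satisfied; exception does not apply.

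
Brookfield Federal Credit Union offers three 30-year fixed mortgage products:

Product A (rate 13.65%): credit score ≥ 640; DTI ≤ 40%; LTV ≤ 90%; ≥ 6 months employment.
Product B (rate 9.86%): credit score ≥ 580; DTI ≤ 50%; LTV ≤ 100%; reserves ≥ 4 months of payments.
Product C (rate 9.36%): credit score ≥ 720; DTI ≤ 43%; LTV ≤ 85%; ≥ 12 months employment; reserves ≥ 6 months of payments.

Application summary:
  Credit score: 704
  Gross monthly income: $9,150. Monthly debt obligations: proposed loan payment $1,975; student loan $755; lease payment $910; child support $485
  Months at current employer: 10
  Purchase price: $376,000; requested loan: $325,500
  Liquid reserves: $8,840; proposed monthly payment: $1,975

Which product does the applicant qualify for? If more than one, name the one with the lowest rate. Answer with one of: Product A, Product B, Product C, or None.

Product B

Total debts = (1,975 + 755 + 910 + 485) = 4,125; DTI = 4,125/9,150 = 45.1%.
LTV = 325,500/376,000 = 86.6%.
Reserves = 8,840/1,975 = 4.5 months.
Product A: score 704 ≥ 640; DTI 45.1% > 40%; LTV 86.6% ≤ 90%; employment 10 ≥ 6 mo → does not qualify.
Product B: score 704 ≥ 580; DTI 45.1% ≤ 50%; LTV 86.6% ≤ 100%; reserves 4.5 ≥ 4 mo → qualifies.
Product C: score 704 < 720; DTI 45.1% > 43%; LTV 86.6% > 85%; employment 10 < 12 mo; reserves 4.5 < 6 mo → does not qualify.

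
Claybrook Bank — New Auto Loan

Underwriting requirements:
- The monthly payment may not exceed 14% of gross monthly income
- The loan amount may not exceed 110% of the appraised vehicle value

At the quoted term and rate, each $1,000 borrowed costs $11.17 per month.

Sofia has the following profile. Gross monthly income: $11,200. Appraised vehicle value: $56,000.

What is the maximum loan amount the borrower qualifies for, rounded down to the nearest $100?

$61,600

Payment cap: 14% × $11,200 = $1,568/month.
At $11.17 per $1,000, that supports 1,568/11.17 × 1,000 ≈ $140,376 → $140,300.
LTV cap: 110% × $56,000 = $61,600 → $61,600.
Binding constraint: loan-to-value.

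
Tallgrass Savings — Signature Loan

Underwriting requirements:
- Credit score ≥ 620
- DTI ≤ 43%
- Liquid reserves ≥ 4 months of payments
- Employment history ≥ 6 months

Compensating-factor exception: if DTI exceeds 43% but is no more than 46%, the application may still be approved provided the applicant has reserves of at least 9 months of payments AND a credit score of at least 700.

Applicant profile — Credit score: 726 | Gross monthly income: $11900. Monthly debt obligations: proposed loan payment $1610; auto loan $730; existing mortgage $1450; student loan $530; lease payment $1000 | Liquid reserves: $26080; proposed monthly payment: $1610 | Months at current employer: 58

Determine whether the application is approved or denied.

Approved

Credit score 726 ≥ 620 (meets base)
Total debts = (1,610 + 730 + 1,450 + 530 + 1,000) = 5,320. DTI = 5,320/11,900 = 44.7% > 43% — standard DTI limit exceeded.
Reserves: 26,080 ÷ 1,610 = 16.2 months (meets 4-month minimum)
Employment 58 ≥ 6 months
DTI 44.7% is within the 43%–46% exception band; checking compensating factors.
Reserves 16.2 ≥ 9 months; credit score 726 ≥ 700.
Both override conditions satisfied; DTI exception granted.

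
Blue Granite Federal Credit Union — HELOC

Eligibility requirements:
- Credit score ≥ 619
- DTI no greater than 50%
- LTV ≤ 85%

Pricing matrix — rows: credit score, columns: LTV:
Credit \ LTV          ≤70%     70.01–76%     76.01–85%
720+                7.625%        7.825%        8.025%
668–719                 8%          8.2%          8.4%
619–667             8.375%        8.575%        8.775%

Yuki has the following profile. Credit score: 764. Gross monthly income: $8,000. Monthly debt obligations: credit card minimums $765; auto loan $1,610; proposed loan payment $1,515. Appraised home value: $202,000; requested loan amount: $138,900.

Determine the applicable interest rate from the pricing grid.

Credit score 764 ≥ 619; Total monthly debts = (765 + 1,610 + 1,515) = 3,890. DTI: 3,890 ÷ 8,000 = 48.6%, within the 50% cap
LTV = 138,900/202,000 = 68.8% ≤ 85%
Credit 764 → row 720+; LTV 68.8% → column ≤70%. Grid cell → 7.625%.

7.625%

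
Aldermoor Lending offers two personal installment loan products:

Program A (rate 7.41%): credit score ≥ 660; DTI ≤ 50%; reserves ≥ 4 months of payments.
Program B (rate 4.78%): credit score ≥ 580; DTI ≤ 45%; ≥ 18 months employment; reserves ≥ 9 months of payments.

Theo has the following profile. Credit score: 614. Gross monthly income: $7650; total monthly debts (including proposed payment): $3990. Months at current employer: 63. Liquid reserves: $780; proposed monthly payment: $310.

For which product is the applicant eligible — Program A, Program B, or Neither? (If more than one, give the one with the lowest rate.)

Neither

DTI = 3,990/7,650 = 52.2%.
Reserves = 780/310 = 2.5 months.
Program A: score 614 < 660; DTI 52.2% > 50%; reserves 2.5 < 4 mo → does not qualify.
Program B: score 614 ≥ 580; DTI 52.2% > 45%; employment 63 ≥ 18 mo; reserves 2.5 < 9 mo → does not qualify.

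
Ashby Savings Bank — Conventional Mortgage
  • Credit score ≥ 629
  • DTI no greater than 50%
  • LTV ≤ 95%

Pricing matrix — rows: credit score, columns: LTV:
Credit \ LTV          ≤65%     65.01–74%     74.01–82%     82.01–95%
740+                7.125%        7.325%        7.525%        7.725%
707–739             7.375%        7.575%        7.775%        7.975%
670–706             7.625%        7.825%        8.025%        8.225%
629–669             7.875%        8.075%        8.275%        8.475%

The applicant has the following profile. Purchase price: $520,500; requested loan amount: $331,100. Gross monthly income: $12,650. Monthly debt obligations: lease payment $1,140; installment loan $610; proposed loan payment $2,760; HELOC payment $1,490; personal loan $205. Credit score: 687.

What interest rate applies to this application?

7.625%

Credit score 687 ≥ 629; Total monthly debts = (1,140 + 610 + 2,760 + 1,490 + 205) = 6,205. DTI: 6,205 ÷ 12,650 = 49.1%, within the 50% cap
Loan-to-value = 331,100/520,500 = 63.6% — pass (95% max)
Score 687 is in the 670–706 band; LTV 63.6% is in the ≤65% band → 7.625%.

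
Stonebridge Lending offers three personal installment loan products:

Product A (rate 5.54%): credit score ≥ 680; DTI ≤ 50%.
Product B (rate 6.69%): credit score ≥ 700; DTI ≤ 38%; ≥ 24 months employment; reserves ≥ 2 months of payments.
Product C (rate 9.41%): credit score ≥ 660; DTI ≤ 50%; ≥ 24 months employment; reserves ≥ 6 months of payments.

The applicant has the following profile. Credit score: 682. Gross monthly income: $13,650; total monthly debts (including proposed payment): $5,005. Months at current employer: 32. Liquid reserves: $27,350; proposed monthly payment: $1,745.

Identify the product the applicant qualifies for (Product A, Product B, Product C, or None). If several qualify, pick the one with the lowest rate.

Product A

DTI = 5,005/13,650 = 36.7%.
Reserves = 27,350/1,745 = 15.7 months.
Product A: score 682 ≥ 680; DTI 36.7% ≤ 50% → qualifies.
Product B: score 682 < 700; DTI 36.7% ≤ 38%; employment 32 ≥ 24 mo; reserves 15.7 ≥ 2 mo → does not qualify.
Product C: score 682 ≥ 660; DTI 36.7% ≤ 50%; employment 32 ≥ 24 mo; reserves 15.7 ≥ 6 mo → qualifies.
Qualifying: Product A, Product C. Lowest rate is 5.54% → Product A.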